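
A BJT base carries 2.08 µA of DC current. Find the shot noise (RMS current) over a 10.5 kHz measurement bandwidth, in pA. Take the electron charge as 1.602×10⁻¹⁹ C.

83.7 pA

I_n = √(2qI·B)
2qI·B = 2 × 1.602×10⁻¹⁹ × 2.08×10⁻⁶ × 1.05×10⁴ = 7.00×10⁻²¹ A²
I_n = √(7.00×10⁻²¹) = 8.37×10⁻¹¹ A = 83.7 pA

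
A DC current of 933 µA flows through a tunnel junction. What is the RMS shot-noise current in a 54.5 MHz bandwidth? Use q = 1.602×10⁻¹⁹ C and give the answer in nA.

128 nA

I_n = √(2qI·B)
2qI·B = 2 × 1.602×10⁻¹⁹ × 9.33×10⁻⁴ × 5.45×10⁷ = 1.63×10⁻¹⁴ A²
I_n = √(1.63×10⁻¹⁴) = 1.28×10⁻⁷ A = 128 nA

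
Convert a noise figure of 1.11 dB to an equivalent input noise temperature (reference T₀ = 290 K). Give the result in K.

84.5 K

F = 10^(1.11/10) = 1.29122
T_e = (F − 1)·T₀ = (1.29122 − 1) × 290 = 84.5 K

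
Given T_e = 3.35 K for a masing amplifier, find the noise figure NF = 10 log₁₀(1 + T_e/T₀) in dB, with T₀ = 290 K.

F = 1 + T_e/T₀ = 1 + 3.35/290 = 1.01155
NF = 10 log₁₀(1.01155) = 0.050 dB

0.050 dB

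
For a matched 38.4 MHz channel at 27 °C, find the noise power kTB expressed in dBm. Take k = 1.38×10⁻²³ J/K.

−98.0 dBm

T = 27 °C + 273.15 = 300.15 K
P_n = kTB = 1.38×10⁻²³ × 300.15 × 3.84×10⁷ = 1.59×10⁻¹³ W
In dBm: 10 log₁₀(1.59×10⁻¹³ / 10⁻³) = −98.0 dBm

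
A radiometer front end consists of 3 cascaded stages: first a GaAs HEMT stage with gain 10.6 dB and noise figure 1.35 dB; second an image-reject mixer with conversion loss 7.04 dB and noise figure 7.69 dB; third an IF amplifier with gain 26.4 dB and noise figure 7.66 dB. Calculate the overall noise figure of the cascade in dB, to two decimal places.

Convert to linear (a loss of L dB is a gain of −L dB): F_i = 10^(NF_i/10), G_i = 10^(G_i,dB/10)
  Stage 1: F_1 = 10^(1.35/10) = 1.365, G_1 = 10^(10.6/10) = 11.48
  Stage 2: F_2 = 10^(7.69/10) = 5.875, G_2 = 10^(−7.04/10) = 0.1977
  Stage 3: F_3 = 10^(7.66/10) = 5.834, G_3 = 10^(26.4/10) = 436.5
Friis cascade:
  F = 1.365 + (5.875 − 1)/11.48 + (5.834 − 1)/2.270 = 3.919
NF = 10 log₁₀(3.919) = 5.93 dB

5.93 dB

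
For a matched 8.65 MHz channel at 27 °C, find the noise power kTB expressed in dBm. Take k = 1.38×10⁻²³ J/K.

T = 27 °C + 273.15 = 300.15 K
P_n = kTB = 1.38×10⁻²³ × 300.15 × 8.65×10⁶ = 3.58×10⁻¹⁴ W
In dBm: 10 log₁₀(3.58×10⁻¹⁴ / 10⁻³) = −104.5 dBm

−104.5 dBm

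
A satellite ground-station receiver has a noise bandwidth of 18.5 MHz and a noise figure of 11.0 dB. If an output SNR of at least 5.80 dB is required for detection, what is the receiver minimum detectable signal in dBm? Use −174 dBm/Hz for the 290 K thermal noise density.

Sensitivity = −174 + 10 log₁₀(B) + NF + SNR_min
= −174 + 72.67 + 11.0 + 5.80
= −84.53 dBm → −84.5 dBm

−84.5 dBm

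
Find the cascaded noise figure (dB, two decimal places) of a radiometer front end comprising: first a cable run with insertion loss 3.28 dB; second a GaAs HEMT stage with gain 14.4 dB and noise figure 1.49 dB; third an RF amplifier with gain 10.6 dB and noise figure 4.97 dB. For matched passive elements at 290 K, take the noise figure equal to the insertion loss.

Convert to linear (a loss of L dB is a gain of −L dB): F_i = 10^(NF_i/10), G_i = 10^(G_i,dB/10)
  Stage 1: F_1 = 10^(3.28/10) = 2.128, G_1 = 10^(−3.28/10) = 0.4699
  Stage 2: F_2 = 10^(1.49/10) = 1.409, G_2 = 10^(14.4/10) = 27.54
  Stage 3: F_3 = 10^(4.97/10) = 3.141, G_3 = 10^(10.6/10) = 11.48
Friis cascade:
  F = 2.128 + (1.409 − 1)/0.4699 + (3.141 − 1)/12.94 = 3.165
NF = 10 log₁₀(3.165) = 5.00 dB

5.00 dB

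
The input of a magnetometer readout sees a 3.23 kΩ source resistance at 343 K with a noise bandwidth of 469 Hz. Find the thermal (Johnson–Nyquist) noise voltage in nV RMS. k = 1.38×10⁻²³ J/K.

169 nV

V_n = √(4kTRB)
4kTRB = 4 × 1.38×10⁻²³ × 343 × 3.23×10³ × 4.69×10² = 2.87×10⁻¹⁴ V²
V_n = √(2.87×10⁻¹⁴) = 1.69×10⁻⁷ V = 169 nV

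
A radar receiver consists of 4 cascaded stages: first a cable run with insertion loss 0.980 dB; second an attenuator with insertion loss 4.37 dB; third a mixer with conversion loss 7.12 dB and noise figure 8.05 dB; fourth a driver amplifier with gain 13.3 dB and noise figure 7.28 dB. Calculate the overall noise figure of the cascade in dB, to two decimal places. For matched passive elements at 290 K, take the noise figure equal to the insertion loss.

Convert to linear (a loss of L dB is a gain of −L dB): F_i = 10^(NF_i/10), G_i = 10^(G_i,dB/10)
  Stage 1: F_1 = 10^(0.980/10) = 1.253, G_1 = 10^(−0.980/10) = 0.7980
  Stage 2: F_2 = 10^(4.37/10) = 2.735, G_2 = 10^(−4.37/10) = 0.3656
  Stage 3: F_3 = 10^(8.05/10) = 6.383, G_3 = 10^(−7.12/10) = 0.1941
  Stage 4: F_4 = 10^(7.28/10) = 5.346, G_4 = 10^(13.3/10) = 21.38
Friis cascade:
  F = 1.253 + (2.735 − 1)/0.7980 + (6.383 − 1)/0.2917 + (5.346 − 1)/0.05662 = 98.62
NF = 10 log₁₀(98.62) = 19.94 dB

19.94 dB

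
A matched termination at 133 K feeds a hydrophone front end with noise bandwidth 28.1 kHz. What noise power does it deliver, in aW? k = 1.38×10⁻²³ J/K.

P_n = kTB = 1.38×10⁻²³ × 133 × 2.81×10⁴ = 5.16×10⁻¹⁷ W = 51.6 aW

51.6 aW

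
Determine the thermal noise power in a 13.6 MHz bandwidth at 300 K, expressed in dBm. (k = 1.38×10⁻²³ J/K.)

P_n = kTB = 1.38×10⁻²³ × 300 × 1.36×10⁷ = 5.63×10⁻¹⁴ W
In dBm: 10 log₁₀(5.63×10⁻¹⁴ / 10⁻³) = −102.5 dBm

−102.5 dBm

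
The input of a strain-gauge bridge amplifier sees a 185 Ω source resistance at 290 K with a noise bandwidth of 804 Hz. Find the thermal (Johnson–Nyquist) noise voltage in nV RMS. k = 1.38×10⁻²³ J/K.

48.8 nV

V_n = √(4kTRB)
4kTRB = 4 × 1.38×10⁻²³ × 290 × 1.85×10² × 8.04×10² = 2.38×10⁻¹⁵ V²
V_n = √(2.38×10⁻¹⁵) = 4.88×10⁻⁸ V = 48.8 nV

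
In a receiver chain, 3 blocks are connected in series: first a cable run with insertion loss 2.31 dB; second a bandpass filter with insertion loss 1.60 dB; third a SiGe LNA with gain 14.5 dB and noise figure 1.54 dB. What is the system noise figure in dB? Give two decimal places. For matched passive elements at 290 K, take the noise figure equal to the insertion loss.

Convert to linear (a loss of L dB is a gain of −L dB): F_i = 10^(NF_i/10), G_i = 10^(G_i,dB/10)
  Stage 1: F_1 = 10^(2.31/10) = 1.702, G_1 = 10^(−2.31/10) = 0.5875
  Stage 2: F_2 = 10^(1.60/10) = 1.445, G_2 = 10^(−1.60/10) = 0.6918
  Stage 3: F_3 = 10^(1.54/10) = 1.426, G_3 = 10^(14.5/10) = 28.18
Friis cascade:
  F = 1.702 + (1.445 − 1)/0.5875 + (1.426 − 1)/0.4064 = 3.508
NF = 10 log₁₀(3.508) = 5.45 dB

5.45 dB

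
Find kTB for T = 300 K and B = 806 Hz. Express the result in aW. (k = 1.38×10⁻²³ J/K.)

P_n = kTB = 1.38×10⁻²³ × 300 × 8.06×10² = 3.34×10⁻¹⁸ W = 3.34 aW

3.34 aW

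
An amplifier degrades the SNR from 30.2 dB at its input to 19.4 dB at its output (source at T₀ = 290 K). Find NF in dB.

10.8 dB

NF (dB) = SNR_in(dB) − SNR_out(dB) when the source is at T₀
NF = 30.2 − 19.4 = 10.8 dB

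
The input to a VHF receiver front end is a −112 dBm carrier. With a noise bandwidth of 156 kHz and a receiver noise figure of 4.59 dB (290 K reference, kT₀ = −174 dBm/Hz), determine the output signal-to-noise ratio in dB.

Noise floor: N = −174 + 10 log₁₀(B) + NF
10 log₁₀(1.56×10⁵) = 51.93 dB
N = −174 + 51.93 + 4.59 = −117.48 dBm
SNR = P_sig − N = −112 − (−117.48) = 5.48 dB → 5.5 dB

5.5 dB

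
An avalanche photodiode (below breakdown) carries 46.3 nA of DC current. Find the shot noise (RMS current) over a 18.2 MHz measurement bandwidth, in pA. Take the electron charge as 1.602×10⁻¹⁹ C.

I_n = √(2qI·B)
2qI·B = 2 × 1.602×10⁻¹⁹ × 4.63×10⁻⁸ × 1.82×10⁷ = 2.70×10⁻¹⁹ A²
I_n = √(2.70×10⁻¹⁹) = 5.20×10⁻¹⁰ A = 520 pA

520 pA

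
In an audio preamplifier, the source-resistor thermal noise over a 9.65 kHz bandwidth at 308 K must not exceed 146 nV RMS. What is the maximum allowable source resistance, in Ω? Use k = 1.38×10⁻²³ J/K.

130 Ω

Johnson–Nyquist: V_n = √(4kTRB) ⇒ R = V_n² / (4kTB)
4kTB = 4 × 1.38×10⁻²³ × 308 × 9.65×10³ = 1.64×10⁻¹⁶
R = (1.46×10⁻⁷)² / 1.64×10⁻¹⁶ = 1.30×10² Ω = 130 Ω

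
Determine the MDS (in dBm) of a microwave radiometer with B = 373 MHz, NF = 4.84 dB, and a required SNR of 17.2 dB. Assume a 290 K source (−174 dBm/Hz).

−66.2 dBm

Sensitivity = −174 + 10 log₁₀(B) + NF + SNR_min
= −174 + 85.72 + 4.84 + 17.2
= −66.24 dBm → −66.2 dBm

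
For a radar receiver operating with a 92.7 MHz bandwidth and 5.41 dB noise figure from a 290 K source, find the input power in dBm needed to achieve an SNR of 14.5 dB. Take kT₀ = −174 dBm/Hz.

−74.4 dBm

Sensitivity = −174 + 10 log₁₀(B) + NF + SNR_min
= −174 + 79.67 + 5.41 + 14.5
= −74.42 dBm → −74.4 dBm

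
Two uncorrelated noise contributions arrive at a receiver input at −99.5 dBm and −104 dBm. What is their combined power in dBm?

Convert to linear, add, convert back:
P₁ = 1.12×10⁻¹³ W, P₂ = 3.98×10⁻¹⁴ W
P_tot = 1.52×10⁻¹³ W → 10 log₁₀(P_tot / 10⁻³) = −98.2 dBm

−98.2 dBm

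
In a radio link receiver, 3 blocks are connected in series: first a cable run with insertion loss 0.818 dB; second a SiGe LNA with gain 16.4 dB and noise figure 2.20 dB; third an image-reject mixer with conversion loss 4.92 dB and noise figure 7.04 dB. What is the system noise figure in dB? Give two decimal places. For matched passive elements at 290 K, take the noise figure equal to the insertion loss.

Convert to linear (a loss of L dB is a gain of −L dB): F_i = 10^(NF_i/10), G_i = 10^(G_i,dB/10)
  Stage 1: F_1 = 10^(0.818/10) = 1.207, G_1 = 10^(−0.818/10) = 0.8283
  Stage 2: F_2 = 10^(2.20/10) = 1.660, G_2 = 10^(16.4/10) = 43.65
  Stage 3: F_3 = 10^(7.04/10) = 5.058, G_3 = 10^(−4.92/10) = 0.3221
Friis cascade:
  F = 1.207 + (1.660 − 1)/0.8283 + (5.058 − 1)/36.16 = 2.116
NF = 10 log₁₀(2.116) = 3.25 dB

3.25 dB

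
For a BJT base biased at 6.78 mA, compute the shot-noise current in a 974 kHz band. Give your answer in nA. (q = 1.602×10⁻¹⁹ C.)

I_n = √(2qI·B)
2qI·B = 2 × 1.602×10⁻¹⁹ × 6.78×10⁻³ × 9.74×10⁵ = 2.12×10⁻¹⁵ A²
I_n = √(2.12×10⁻¹⁵) = 4.60×10⁻⁸ A = 46.0 nA

46.0 nA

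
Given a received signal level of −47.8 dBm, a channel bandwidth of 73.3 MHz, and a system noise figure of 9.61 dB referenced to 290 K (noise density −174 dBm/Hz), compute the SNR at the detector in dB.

37.9 dB

Noise floor: N = −174 + 10 log₁₀(B) + NF
10 log₁₀(7.33×10⁷) = 78.65 dB
N = −174 + 78.65 + 9.61 = −85.74 dBm
SNR = P_sig − N = −47.8 − (−85.74) = 37.94 dB → 37.9 dB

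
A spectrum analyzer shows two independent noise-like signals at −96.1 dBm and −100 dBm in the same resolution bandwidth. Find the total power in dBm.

−94.6 dBm

Convert to linear, add, convert back:
P₁ = 2.45×10⁻¹³ W, P₂ = 1.00×10⁻¹³ W
P_tot = 3.45×10⁻¹³ W → 10 log₁₀(P_tot / 10⁻³) = −94.6 dBm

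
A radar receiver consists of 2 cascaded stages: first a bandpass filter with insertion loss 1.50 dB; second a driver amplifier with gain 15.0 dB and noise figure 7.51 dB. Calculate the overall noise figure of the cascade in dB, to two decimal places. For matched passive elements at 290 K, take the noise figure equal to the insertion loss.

9.01 dB

Convert to linear (a loss of L dB is a gain of −L dB): F_i = 10^(NF_i/10), G_i = 10^(G_i,dB/10)
  Stage 1: F_1 = 10^(1.50/10) = 1.413, G_1 = 10^(−1.50/10) = 0.7079
  Stage 2: F_2 = 10^(7.51/10) = 5.636, G_2 = 10^(15.0/10) = 31.62
Friis cascade:
  F = 1.413 + (5.636 − 1)/0.7079 = 7.962
NF = 10 log₁₀(7.962) = 9.01 dB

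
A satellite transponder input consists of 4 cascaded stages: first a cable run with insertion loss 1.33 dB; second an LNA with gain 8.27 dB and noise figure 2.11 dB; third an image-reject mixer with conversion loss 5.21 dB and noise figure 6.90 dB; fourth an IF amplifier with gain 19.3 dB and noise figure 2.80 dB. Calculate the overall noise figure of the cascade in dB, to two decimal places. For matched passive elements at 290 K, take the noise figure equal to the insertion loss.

5.57 dB

Convert to linear (a loss of L dB is a gain of −L dB): F_i = 10^(NF_i/10), G_i = 10^(G_i,dB/10)
  Stage 1: F_1 = 10^(1.33/10) = 1.358, G_1 = 10^(−1.33/10) = 0.7362
  Stage 2: F_2 = 10^(2.11/10) = 1.626, G_2 = 10^(8.27/10) = 6.714
  Stage 3: F_3 = 10^(6.90/10) = 4.898, G_3 = 10^(−5.21/10) = 0.3013
  Stage 4: F_4 = 10^(2.80/10) = 1.905, G_4 = 10^(19.3/10) = 85.11
Friis cascade:
  F = 1.358 + (1.626 − 1)/0.7362 + (4.898 − 1)/4.943 + (1.905 − 1)/1.489 = 3.604
NF = 10 log₁₀(3.604) = 5.57 dB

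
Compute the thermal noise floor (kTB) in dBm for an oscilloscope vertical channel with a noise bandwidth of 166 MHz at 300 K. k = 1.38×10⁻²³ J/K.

P_n = kTB = 1.38×10⁻²³ × 300 × 1.66×10⁸ = 6.87×10⁻¹³ W
In dBm: 10 log₁₀(6.87×10⁻¹³ / 10⁻³) = −91.6 dBm

−91.6 dBm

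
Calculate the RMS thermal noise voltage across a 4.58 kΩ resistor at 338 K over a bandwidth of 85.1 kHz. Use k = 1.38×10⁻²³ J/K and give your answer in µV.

V_n = √(4kTRB)
4kTRB = 4 × 1.38×10⁻²³ × 338 × 4.58×10³ × 8.51×10⁴ = 7.27×10⁻¹² V²
V_n = √(7.27×10⁻¹²) = 2.70×10⁻⁶ V = 2.70 µV

2.70 µV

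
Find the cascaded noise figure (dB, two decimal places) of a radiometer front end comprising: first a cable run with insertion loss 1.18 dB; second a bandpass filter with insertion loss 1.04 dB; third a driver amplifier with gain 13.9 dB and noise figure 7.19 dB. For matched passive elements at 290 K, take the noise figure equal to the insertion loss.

Convert to linear (a loss of L dB is a gain of −L dB): F_i = 10^(NF_i/10), G_i = 10^(G_i,dB/10)
  Stage 1: F_1 = 10^(1.18/10) = 1.312, G_1 = 10^(−1.18/10) = 0.7621
  Stage 2: F_2 = 10^(1.04/10) = 1.271, G_2 = 10^(−1.04/10) = 0.7870
  Stage 3: F_3 = 10^(7.19/10) = 5.236, G_3 = 10^(13.9/10) = 24.55
Friis cascade:
  F = 1.312 + (1.271 − 1)/0.7621 + (5.236 − 1)/0.5998 = 8.730
NF = 10 log₁₀(8.730) = 9.41 dB

9.41 dB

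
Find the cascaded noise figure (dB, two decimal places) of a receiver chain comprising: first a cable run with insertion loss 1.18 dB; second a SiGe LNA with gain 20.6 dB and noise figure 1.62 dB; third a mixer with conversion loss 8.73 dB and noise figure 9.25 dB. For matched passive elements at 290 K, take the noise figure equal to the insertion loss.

Convert to linear (a loss of L dB is a gain of −L dB): F_i = 10^(NF_i/10), G_i = 10^(G_i,dB/10)
  Stage 1: F_1 = 10^(1.18/10) = 1.312, G_1 = 10^(−1.18/10) = 0.7621
  Stage 2: F_2 = 10^(1.62/10) = 1.452, G_2 = 10^(20.6/10) = 114.8
  Stage 3: F_3 = 10^(9.25/10) = 8.414, G_3 = 10^(−8.73/10) = 0.1340
Friis cascade:
  F = 1.312 + (1.452 − 1)/0.7621 + (8.414 − 1)/87.50 = 1.990
NF = 10 log₁₀(1.990) = 2.99 dB

2.99 dB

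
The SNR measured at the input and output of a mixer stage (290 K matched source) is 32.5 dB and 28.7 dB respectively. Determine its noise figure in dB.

NF (dB) = SNR_in(dB) − SNR_out(dB) when the source is at T₀
NF = 32.5 − 28.7 = 3.8 dB

3.8 dB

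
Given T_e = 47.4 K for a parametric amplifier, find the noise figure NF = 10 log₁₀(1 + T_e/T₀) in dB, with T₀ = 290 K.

0.657 dB

F = 1 + T_e/T₀ = 1 + 47.4/290 = 1.16345
NF = 10 log₁₀(1.16345) = 0.657 dB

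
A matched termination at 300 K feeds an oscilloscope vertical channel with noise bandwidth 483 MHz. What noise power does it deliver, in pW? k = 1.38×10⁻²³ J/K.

2.00 pW

P_n = kTB = 1.38×10⁻²³ × 300 × 4.83×10⁸ = 2.00×10⁻¹² W = 2.00 pW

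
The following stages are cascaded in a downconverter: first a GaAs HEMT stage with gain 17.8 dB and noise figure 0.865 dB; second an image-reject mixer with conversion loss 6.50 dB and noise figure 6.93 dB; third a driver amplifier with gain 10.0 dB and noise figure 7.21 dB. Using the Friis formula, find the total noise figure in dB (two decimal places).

2.05 dB

Convert to linear (a loss of L dB is a gain of −L dB): F_i = 10^(NF_i/10), G_i = 10^(G_i,dB/10)
  Stage 1: F_1 = 10^(0.865/10) = 1.220, G_1 = 10^(17.8/10) = 60.26
  Stage 2: F_2 = 10^(6.93/10) = 4.932, G_2 = 10^(−6.50/10) = 0.2239
  Stage 3: F_3 = 10^(7.21/10) = 5.260, G_3 = 10^(10.0/10) = 10.00
Friis cascade:
  F = 1.220 + (4.932 − 1)/60.26 + (5.260 − 1)/13.49 = 1.601
NF = 10 log₁₀(1.601) = 2.05 dB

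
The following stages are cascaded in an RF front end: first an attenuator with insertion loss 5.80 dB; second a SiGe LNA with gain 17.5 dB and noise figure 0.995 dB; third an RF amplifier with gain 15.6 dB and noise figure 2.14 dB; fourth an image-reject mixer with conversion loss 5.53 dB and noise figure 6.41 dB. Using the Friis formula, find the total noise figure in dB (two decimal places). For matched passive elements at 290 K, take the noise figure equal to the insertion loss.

Convert to linear (a loss of L dB is a gain of −L dB): F_i = 10^(NF_i/10), G_i = 10^(G_i,dB/10)
  Stage 1: F_1 = 10^(5.80/10) = 3.802, G_1 = 10^(−5.80/10) = 0.2630
  Stage 2: F_2 = 10^(0.995/10) = 1.257, G_2 = 10^(17.5/10) = 56.23
  Stage 3: F_3 = 10^(2.14/10) = 1.637, G_3 = 10^(15.6/10) = 36.31
  Stage 4: F_4 = 10^(6.41/10) = 4.375, G_4 = 10^(−5.53/10) = 0.2799
Friis cascade:
  F = 3.802 + (1.257 − 1)/0.2630 + (1.637 − 1)/14.79 + (4.375 − 1)/537.0 = 4.830
NF = 10 log₁₀(4.830) = 6.84 dB

6.84 dB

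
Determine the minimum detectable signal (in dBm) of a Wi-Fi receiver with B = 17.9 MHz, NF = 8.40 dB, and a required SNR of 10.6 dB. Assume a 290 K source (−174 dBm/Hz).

Sensitivity = −174 + 10 log₁₀(B) + NF + SNR_min
= −174 + 72.53 + 8.40 + 10.6
= −82.47 dBm → −82.5 dBm

−82.5 dBm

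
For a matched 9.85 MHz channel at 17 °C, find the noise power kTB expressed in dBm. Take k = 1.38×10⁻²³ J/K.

T = 17 °C + 273.15 = 290.15 K
P_n = kTB = 1.38×10⁻²³ × 290.15 × 9.85×10⁶ = 3.94×10⁻¹⁴ W
In dBm: 10 log₁₀(3.94×10⁻¹⁴ / 10⁻³) = −104.0 dBm

−104.0 dBm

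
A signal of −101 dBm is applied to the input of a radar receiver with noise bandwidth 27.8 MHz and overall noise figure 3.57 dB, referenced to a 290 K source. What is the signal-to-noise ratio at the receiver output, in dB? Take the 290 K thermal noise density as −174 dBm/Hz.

Noise floor: N = −174 + 10 log₁₀(B) + NF
10 log₁₀(2.78×10⁷) = 74.44 dB
N = −174 + 74.44 + 3.57 = −95.99 dBm
SNR = P_sig − N = −101 − (−95.99) = −5.01 dB → −5.0 dB

−5.0 dB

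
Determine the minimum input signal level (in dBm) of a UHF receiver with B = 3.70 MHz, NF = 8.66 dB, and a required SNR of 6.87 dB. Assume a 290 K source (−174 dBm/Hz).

−92.8 dBm

Sensitivity = −174 + 10 log₁₀(B) + NF + SNR_min
= −174 + 65.68 + 8.66 + 6.87
= −92.79 dBm → −92.8 dBm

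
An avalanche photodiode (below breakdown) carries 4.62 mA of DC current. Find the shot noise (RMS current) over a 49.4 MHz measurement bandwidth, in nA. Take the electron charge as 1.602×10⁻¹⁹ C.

I_n = √(2qI·B)
2qI·B = 2 × 1.602×10⁻¹⁹ × 4.62×10⁻³ × 4.94×10⁷ = 7.31×10⁻¹⁴ A²
I_n = √(7.31×10⁻¹⁴) = 2.70×10⁻⁷ A = 270 nA

270 nA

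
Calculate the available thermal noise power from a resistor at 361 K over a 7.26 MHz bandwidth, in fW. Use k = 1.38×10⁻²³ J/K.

36.2 fW

P_n = kTB = 1.38×10⁻²³ × 361 × 7.26×10⁶ = 3.62×10⁻¹⁴ W = 36.2 fW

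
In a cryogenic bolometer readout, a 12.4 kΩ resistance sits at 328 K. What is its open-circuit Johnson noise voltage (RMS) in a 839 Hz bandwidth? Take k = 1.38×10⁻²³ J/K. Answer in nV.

434 nV

V_n = √(4kTRB)
4kTRB = 4 × 1.38×10⁻²³ × 328 × 1.24×10⁴ × 8.39×10² = 1.88×10⁻¹³ V²
V_n = √(1.88×10⁻¹³) = 4.34×10⁻⁷ V = 434 nV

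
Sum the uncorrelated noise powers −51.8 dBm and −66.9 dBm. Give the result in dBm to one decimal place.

−51.7 dBm

Convert to linear, add, convert back:
P₁ = 6.61×10⁻⁹ W, P₂ = 2.04×10⁻¹⁰ W
P_tot = 6.81×10⁻⁹ W → 10 log₁₀(P_tot / 10⁻³) = −51.7 dBm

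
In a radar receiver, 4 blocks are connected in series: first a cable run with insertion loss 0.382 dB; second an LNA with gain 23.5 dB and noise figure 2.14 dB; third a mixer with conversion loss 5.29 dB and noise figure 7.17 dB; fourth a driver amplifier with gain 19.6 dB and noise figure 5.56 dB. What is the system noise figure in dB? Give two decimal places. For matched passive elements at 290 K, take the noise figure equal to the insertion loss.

Convert to linear (a loss of L dB is a gain of −L dB): F_i = 10^(NF_i/10), G_i = 10^(G_i,dB/10)
  Stage 1: F_1 = 10^(0.382/10) = 1.092, G_1 = 10^(−0.382/10) = 0.9158
  Stage 2: F_2 = 10^(2.14/10) = 1.637, G_2 = 10^(23.5/10) = 223.9
  Stage 3: F_3 = 10^(7.17/10) = 5.212, G_3 = 10^(−5.29/10) = 0.2958
  Stage 4: F_4 = 10^(5.56/10) = 3.597, G_4 = 10^(19.6/10) = 91.20
Friis cascade:
  F = 1.092 + (1.637 − 1)/0.9158 + (5.212 − 1)/205.0 + (3.597 − 1)/60.65 = 1.851
NF = 10 log₁₀(1.851) = 2.67 dB

2.67 dB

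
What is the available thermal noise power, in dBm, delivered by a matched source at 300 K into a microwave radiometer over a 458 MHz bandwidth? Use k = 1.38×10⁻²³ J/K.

−87.2 dBm

P_n = kTB = 1.38×10⁻²³ × 300 × 4.58×10⁸ = 1.90×10⁻¹² W
In dBm: 10 log₁₀(1.90×10⁻¹² / 10⁻³) = −87.2 dBm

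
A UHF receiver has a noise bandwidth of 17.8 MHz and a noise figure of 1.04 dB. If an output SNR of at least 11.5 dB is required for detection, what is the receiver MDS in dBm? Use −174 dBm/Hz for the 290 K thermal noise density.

−89.0 dBm

Sensitivity = −174 + 10 log₁₀(B) + NF + SNR_min
= −174 + 72.5 + 1.04 + 11.5
= −88.96 dBm → −89.0 dBm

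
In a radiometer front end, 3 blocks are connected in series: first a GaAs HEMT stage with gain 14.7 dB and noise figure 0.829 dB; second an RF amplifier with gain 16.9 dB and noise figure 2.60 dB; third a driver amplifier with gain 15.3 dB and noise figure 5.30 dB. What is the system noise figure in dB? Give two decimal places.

Convert to linear (a loss of L dB is a gain of −L dB): F_i = 10^(NF_i/10), G_i = 10^(G_i,dB/10)
  Stage 1: F_1 = 10^(0.829/10) = 1.210, G_1 = 10^(14.7/10) = 29.51
  Stage 2: F_2 = 10^(2.60/10) = 1.820, G_2 = 10^(16.9/10) = 48.98
  Stage 3: F_3 = 10^(5.30/10) = 3.388, G_3 = 10^(15.3/10) = 33.88
Friis cascade:
  F = 1.210 + (1.820 − 1)/29.51 + (3.388 − 1)/1445 = 1.240
NF = 10 log₁₀(1.240) = 0.93 dB

0.93 dB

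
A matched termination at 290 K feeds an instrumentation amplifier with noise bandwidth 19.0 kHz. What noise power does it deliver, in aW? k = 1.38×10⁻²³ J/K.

76.0 aW

P_n = kTB = 1.38×10⁻²³ × 290 × 1.90×10⁴ = 7.60×10⁻¹⁷ W = 76.0 aW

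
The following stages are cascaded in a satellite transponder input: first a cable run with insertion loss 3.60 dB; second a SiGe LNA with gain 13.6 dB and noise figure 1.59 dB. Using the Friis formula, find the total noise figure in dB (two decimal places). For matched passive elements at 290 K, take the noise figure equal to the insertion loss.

Convert to linear (a loss of L dB is a gain of −L dB): F_i = 10^(NF_i/10), G_i = 10^(G_i,dB/10)
  Stage 1: F_1 = 10^(3.60/10) = 2.291, G_1 = 10^(−3.60/10) = 0.4365
  Stage 2: F_2 = 10^(1.59/10) = 1.442, G_2 = 10^(13.6/10) = 22.91
Friis cascade:
  F = 2.291 + (1.442 − 1)/0.4365 = 3.304
NF = 10 log₁₀(3.304) = 5.19 dB

5.19 dB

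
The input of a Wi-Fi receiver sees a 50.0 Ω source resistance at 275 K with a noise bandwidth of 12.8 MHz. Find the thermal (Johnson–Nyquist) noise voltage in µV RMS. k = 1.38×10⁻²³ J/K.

3.12 µV

V_n = √(4kTRB)
4kTRB = 4 × 1.38×10⁻²³ × 275 × 5.00×10¹ × 1.28×10⁷ = 9.72×10⁻¹² V²
V_n = √(9.72×10⁻¹²) = 3.12×10⁻⁶ V = 3.12 µV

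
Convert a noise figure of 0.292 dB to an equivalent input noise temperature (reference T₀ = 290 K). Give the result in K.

F = 10^(0.292/10) = 1.06955
T_e = (F − 1)·T₀ = (1.06955 − 1) × 290 = 20.2 K

20.2 K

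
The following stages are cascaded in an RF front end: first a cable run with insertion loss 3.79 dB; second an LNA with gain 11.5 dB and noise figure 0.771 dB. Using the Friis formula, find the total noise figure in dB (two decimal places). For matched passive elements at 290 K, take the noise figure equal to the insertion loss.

4.56 dB

Convert to linear (a loss of L dB is a gain of −L dB): F_i = 10^(NF_i/10), G_i = 10^(G_i,dB/10)
  Stage 1: F_1 = 10^(3.79/10) = 2.393, G_1 = 10^(−3.79/10) = 0.4178
  Stage 2: F_2 = 10^(0.771/10) = 1.194, G_2 = 10^(11.5/10) = 14.13
Friis cascade:
  F = 2.393 + (1.194 − 1)/0.4178 = 2.858
NF = 10 log₁₀(2.858) = 4.56 dB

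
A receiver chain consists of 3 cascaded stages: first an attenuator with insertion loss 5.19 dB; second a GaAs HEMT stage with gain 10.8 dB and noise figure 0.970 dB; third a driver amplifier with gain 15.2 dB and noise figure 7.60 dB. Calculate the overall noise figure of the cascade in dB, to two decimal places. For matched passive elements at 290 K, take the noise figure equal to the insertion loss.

Convert to linear (a loss of L dB is a gain of −L dB): F_i = 10^(NF_i/10), G_i = 10^(G_i,dB/10)
  Stage 1: F_1 = 10^(5.19/10) = 3.304, G_1 = 10^(−5.19/10) = 0.3027
  Stage 2: F_2 = 10^(0.970/10) = 1.250, G_2 = 10^(10.8/10) = 12.02
  Stage 3: F_3 = 10^(7.60/10) = 5.754, G_3 = 10^(15.2/10) = 33.11
Friis cascade:
  F = 3.304 + (1.250 − 1)/0.3027 + (5.754 − 1)/3.639 = 5.437
NF = 10 log₁₀(5.437) = 7.35 dB

7.35 dB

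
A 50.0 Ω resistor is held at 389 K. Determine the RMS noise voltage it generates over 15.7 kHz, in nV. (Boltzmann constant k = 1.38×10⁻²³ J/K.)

V_n = √(4kTRB)
4kTRB = 4 × 1.38×10⁻²³ × 389 × 5.00×10¹ × 1.57×10⁴ = 1.69×10⁻¹⁴ V²
V_n = √(1.69×10⁻¹⁴) = 1.30×10⁻⁷ V = 130 nV

130 nV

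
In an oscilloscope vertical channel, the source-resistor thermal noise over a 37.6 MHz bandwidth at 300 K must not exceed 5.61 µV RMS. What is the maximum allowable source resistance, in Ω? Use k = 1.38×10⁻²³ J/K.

50.5 Ω

Johnson–Nyquist: V_n = √(4kTRB) ⇒ R = V_n² / (4kTB)
4kTB = 4 × 1.38×10⁻²³ × 300 × 3.76×10⁷ = 6.23×10⁻¹³
R = (5.61×10⁻⁶)² / 6.23×10⁻¹³ = 5.05×10¹ Ω = 50.5 Ω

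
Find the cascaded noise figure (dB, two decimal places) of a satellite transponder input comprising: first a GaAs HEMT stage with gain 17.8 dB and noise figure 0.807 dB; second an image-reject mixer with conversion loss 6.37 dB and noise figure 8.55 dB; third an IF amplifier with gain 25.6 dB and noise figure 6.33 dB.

1.89 dB

Convert to linear (a loss of L dB is a gain of −L dB): F_i = 10^(NF_i/10), G_i = 10^(G_i,dB/10)
  Stage 1: F_1 = 10^(0.807/10) = 1.204, G_1 = 10^(17.8/10) = 60.26
  Stage 2: F_2 = 10^(8.55/10) = 7.161, G_2 = 10^(−6.37/10) = 0.2307
  Stage 3: F_3 = 10^(6.33/10) = 4.295, G_3 = 10^(25.6/10) = 363.1
Friis cascade:
  F = 1.204 + (7.161 − 1)/60.26 + (4.295 − 1)/13.90 = 1.544
NF = 10 log₁₀(1.544) = 1.89 dB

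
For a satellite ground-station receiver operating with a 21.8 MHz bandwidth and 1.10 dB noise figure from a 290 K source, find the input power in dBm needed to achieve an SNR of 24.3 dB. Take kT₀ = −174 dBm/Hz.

−75.2 dBm

Sensitivity = −174 + 10 log₁₀(B) + NF + SNR_min
= −174 + 73.38 + 1.10 + 24.3
= −75.22 dBm → −75.2 dBm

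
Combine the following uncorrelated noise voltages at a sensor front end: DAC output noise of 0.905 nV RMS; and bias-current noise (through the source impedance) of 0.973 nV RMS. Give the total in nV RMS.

Uncorrelated sources add in power (mean-square): V_tot = √(ΣV_i²)
V_tot = √[(9.05×10⁻¹⁰)² + (9.73×10⁻¹⁰)²] = 1.33×10⁻⁹ V = 1.33 nV

1.33 nV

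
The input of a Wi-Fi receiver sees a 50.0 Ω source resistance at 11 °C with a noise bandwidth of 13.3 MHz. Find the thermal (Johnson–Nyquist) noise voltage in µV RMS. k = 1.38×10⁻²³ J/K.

3.23 µV

T = 11 °C + 273.15 = 284.15 K
V_n = √(4kTRB)
4kTRB = 4 × 1.38×10⁻²³ × 284.15 × 5.00×10¹ × 1.33×10⁷ = 1.04×10⁻¹¹ V²
V_n = √(1.04×10⁻¹¹) = 3.23×10⁻⁶ V = 3.23 µV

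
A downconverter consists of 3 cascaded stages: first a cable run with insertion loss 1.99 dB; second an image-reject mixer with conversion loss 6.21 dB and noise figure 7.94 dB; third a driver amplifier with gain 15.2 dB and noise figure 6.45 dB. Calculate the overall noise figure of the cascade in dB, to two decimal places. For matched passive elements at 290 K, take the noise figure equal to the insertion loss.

15.11 dB

Convert to linear (a loss of L dB is a gain of −L dB): F_i = 10^(NF_i/10), G_i = 10^(G_i,dB/10)
  Stage 1: F_1 = 10^(1.99/10) = 1.581, G_1 = 10^(−1.99/10) = 0.6324
  Stage 2: F_2 = 10^(7.94/10) = 6.223, G_2 = 10^(−6.21/10) = 0.2393
  Stage 3: F_3 = 10^(6.45/10) = 4.416, G_3 = 10^(15.2/10) = 33.11
Friis cascade:
  F = 1.581 + (6.223 − 1)/0.6324 + (4.416 − 1)/0.1514 = 32.41
NF = 10 log₁₀(32.41) = 15.11 dB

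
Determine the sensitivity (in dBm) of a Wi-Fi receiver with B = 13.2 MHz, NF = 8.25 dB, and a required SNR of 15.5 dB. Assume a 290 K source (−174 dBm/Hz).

−79.0 dBm

Sensitivity = −174 + 10 log₁₀(B) + NF + SNR_min
= −174 + 71.21 + 8.25 + 15.5
= −79.04 dBm → −79.0 dBm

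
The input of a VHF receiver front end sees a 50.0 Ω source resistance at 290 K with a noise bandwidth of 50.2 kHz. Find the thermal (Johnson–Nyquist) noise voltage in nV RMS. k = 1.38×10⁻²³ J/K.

200 nV

V_n = √(4kTRB)
4kTRB = 4 × 1.38×10⁻²³ × 290 × 5.00×10¹ × 5.02×10⁴ = 4.02×10⁻¹⁴ V²
V_n = √(4.02×10⁻¹⁴) = 2.00×10⁻⁷ V = 200 nV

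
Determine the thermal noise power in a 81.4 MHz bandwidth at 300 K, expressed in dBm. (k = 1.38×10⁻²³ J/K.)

P_n = kTB = 1.38×10⁻²³ × 300 × 8.14×10⁷ = 3.37×10⁻¹³ W
In dBm: 10 log₁₀(3.37×10⁻¹³ / 10⁻³) = −94.7 dBm

−94.7 dBm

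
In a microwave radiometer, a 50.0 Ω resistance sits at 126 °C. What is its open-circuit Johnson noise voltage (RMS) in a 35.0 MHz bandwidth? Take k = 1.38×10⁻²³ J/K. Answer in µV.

6.21 µV

T = 126 °C + 273.15 = 399.15 K
V_n = √(4kTRB)
4kTRB = 4 × 1.38×10⁻²³ × 399.15 × 5.00×10¹ × 3.50×10⁷ = 3.86×10⁻¹¹ V²
V_n = √(3.86×10⁻¹¹) = 6.21×10⁻⁶ V = 6.21 µV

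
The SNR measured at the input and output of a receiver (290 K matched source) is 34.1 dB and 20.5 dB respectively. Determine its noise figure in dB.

13.6 dB

NF (dB) = SNR_in(dB) − SNR_out(dB) when the source is at T₀
NF = 34.1 − 20.5 = 13.6 dB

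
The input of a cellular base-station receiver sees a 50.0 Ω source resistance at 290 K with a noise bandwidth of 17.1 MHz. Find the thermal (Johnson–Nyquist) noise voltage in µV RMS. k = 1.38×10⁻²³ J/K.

V_n = √(4kTRB)
4kTRB = 4 × 1.38×10⁻²³ × 290 × 5.00×10¹ × 1.71×10⁷ = 1.37×10⁻¹¹ V²
V_n = √(1.37×10⁻¹¹) = 3.70×10⁻⁶ V = 3.70 µV

3.70 µV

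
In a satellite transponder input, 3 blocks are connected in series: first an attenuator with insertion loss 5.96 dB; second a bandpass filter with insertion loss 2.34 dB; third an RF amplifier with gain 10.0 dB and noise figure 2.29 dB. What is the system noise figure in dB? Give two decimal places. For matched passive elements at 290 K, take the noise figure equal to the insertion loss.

Convert to linear (a loss of L dB is a gain of −L dB): F_i = 10^(NF_i/10), G_i = 10^(G_i,dB/10)
  Stage 1: F_1 = 10^(5.96/10) = 3.945, G_1 = 10^(−5.96/10) = 0.2535
  Stage 2: F_2 = 10^(2.34/10) = 1.714, G_2 = 10^(−2.34/10) = 0.5834
  Stage 3: F_3 = 10^(2.29/10) = 1.694, G_3 = 10^(10.0/10) = 10.00
Friis cascade:
  F = 3.945 + (1.714 − 1)/0.2535 + (1.694 − 1)/0.1479 = 11.46
NF = 10 log₁₀(11.46) = 10.59 dB

10.59 dB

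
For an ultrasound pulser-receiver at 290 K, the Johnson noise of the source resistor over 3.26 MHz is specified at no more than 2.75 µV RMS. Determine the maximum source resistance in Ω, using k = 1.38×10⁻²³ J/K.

145 Ω

Johnson–Nyquist: V_n = √(4kTRB) ⇒ R = V_n² / (4kTB)
4kTB = 4 × 1.38×10⁻²³ × 290 × 3.26×10⁶ = 5.22×10⁻¹⁴
R = (2.75×10⁻⁶)² / 5.22×10⁻¹⁴ = 1.45×10² Ω = 145 Ω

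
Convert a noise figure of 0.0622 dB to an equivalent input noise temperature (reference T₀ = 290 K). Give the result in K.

F = 10^(0.0622/10) = 1.01443
T_e = (F − 1)·T₀ = (1.01443 − 1) × 290 = 4.18 K

4.18 K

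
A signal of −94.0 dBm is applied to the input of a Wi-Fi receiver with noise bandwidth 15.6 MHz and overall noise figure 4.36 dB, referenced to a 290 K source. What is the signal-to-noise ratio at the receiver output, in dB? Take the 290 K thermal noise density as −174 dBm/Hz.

Noise floor: N = −174 + 10 log₁₀(B) + NF
10 log₁₀(1.56×10⁷) = 71.93 dB
N = −174 + 71.93 + 4.36 = −97.71 dBm
SNR = P_sig − N = −94.0 − (−97.71) = 3.71 dB → 3.7 dB

3.7 dB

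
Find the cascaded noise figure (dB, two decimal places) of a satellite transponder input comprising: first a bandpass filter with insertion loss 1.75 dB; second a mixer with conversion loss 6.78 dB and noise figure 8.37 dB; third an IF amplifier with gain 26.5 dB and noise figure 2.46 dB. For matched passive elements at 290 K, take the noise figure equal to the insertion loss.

Convert to linear (a loss of L dB is a gain of −L dB): F_i = 10^(NF_i/10), G_i = 10^(G_i,dB/10)
  Stage 1: F_1 = 10^(1.75/10) = 1.496, G_1 = 10^(−1.75/10) = 0.6683
  Stage 2: F_2 = 10^(8.37/10) = 6.871, G_2 = 10^(−6.78/10) = 0.2099
  Stage 3: F_3 = 10^(2.46/10) = 1.762, G_3 = 10^(26.5/10) = 446.7
Friis cascade:
  F = 1.496 + (6.871 − 1)/0.6683 + (1.762 − 1)/0.1403 = 15.71
NF = 10 log₁₀(15.71) = 11.96 dB

11.96 dB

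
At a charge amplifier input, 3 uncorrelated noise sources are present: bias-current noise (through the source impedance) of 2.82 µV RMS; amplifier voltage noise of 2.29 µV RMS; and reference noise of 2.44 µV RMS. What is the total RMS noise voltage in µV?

4.38 µV

Uncorrelated sources add in power (mean-square): V_tot = √(ΣV_i²)
V_tot = √[(2.82×10⁻⁶)² + (2.29×10⁻⁶)² + (2.44×10⁻⁶)²] = 4.38×10⁻⁶ V = 4.38 µV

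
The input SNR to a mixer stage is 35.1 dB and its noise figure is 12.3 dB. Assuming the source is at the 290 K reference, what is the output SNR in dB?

By definition F = SNR_in/SNR_out, so in dB: SNR_out = SNR_in − NF
SNR_out = 35.1 − 12.3 = 22.8 dB

22.8 dB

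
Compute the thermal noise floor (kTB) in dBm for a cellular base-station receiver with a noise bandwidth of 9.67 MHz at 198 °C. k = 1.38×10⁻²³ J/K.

T = 198 °C + 273.15 = 471.15 K
P_n = kTB = 1.38×10⁻²³ × 471.15 × 9.67×10⁶ = 6.29×10⁻¹⁴ W
In dBm: 10 log₁₀(6.29×10⁻¹⁴ / 10⁻³) = −102.0 dBm

−102.0 dBm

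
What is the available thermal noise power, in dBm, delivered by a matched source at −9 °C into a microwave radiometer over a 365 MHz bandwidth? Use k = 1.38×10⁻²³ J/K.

T = −9 °C + 273.15 = 264.15 K
P_n = kTB = 1.38×10⁻²³ × 264.15 × 3.65×10⁸ = 1.33×10⁻¹² W
In dBm: 10 log₁₀(1.33×10⁻¹² / 10⁻³) = −88.8 dBm

−88.8 dBm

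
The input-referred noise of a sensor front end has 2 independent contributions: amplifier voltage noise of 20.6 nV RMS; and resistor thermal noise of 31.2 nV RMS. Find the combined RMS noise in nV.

37.4 nV

Uncorrelated sources add in power (mean-square): V_tot = √(ΣV_i²)
V_tot = √[(2.06×10⁻⁸)² + (3.12×10⁻⁸)²] = 3.74×10⁻⁸ V = 37.4 nV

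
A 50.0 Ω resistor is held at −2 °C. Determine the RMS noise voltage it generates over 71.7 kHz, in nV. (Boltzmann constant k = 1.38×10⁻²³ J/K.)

232 nV

T = −2 °C + 273.15 = 271.15 K
V_n = √(4kTRB)
4kTRB = 4 × 1.38×10⁻²³ × 271.15 × 5.00×10¹ × 7.17×10⁴ = 5.37×10⁻¹⁴ V²
V_n = √(5.37×10⁻¹⁴) = 2.32×10⁻⁷ V = 232 nV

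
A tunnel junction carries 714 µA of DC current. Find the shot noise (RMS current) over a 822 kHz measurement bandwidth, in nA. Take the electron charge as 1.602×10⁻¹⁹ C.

I_n = √(2qI·B)
2qI·B = 2 × 1.602×10⁻¹⁹ × 7.14×10⁻⁴ × 8.22×10⁵ = 1.88×10⁻¹⁶ A²
I_n = √(1.88×10⁻¹⁶) = 1.37×10⁻⁸ A = 13.7 nA

13.7 nA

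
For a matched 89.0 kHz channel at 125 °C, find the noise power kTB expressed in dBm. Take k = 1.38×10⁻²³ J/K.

−123.1 dBm

T = 125 °C + 273.15 = 398.15 K
P_n = kTB = 1.38×10⁻²³ × 398.15 × 8.90×10⁴ = 4.89×10⁻¹⁶ W
In dBm: 10 log₁₀(4.89×10⁻¹⁶ / 10⁻³) = −123.1 dBm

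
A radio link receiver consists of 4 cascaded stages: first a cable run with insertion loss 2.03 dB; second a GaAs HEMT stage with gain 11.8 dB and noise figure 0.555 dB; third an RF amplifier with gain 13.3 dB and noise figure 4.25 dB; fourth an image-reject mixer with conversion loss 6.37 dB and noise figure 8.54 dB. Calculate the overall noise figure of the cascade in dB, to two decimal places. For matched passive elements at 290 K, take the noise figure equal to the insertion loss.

Convert to linear (a loss of L dB is a gain of −L dB): F_i = 10^(NF_i/10), G_i = 10^(G_i,dB/10)
  Stage 1: F_1 = 10^(2.03/10) = 1.596, G_1 = 10^(−2.03/10) = 0.6266
  Stage 2: F_2 = 10^(0.555/10) = 1.136, G_2 = 10^(11.8/10) = 15.14
  Stage 3: F_3 = 10^(4.25/10) = 2.661, G_3 = 10^(13.3/10) = 21.38
  Stage 4: F_4 = 10^(8.54/10) = 7.145, G_4 = 10^(−6.37/10) = 0.2307
Friis cascade:
  F = 1.596 + (1.136 − 1)/0.6266 + (2.661 − 1)/9.484 + (7.145 − 1)/202.8 = 2.019
NF = 10 log₁₀(2.019) = 3.05 dB

3.05 dB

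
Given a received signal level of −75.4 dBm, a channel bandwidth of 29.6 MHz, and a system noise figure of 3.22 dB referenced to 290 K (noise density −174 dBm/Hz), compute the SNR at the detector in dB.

20.7 dB

Noise floor: N = −174 + 10 log₁₀(B) + NF
10 log₁₀(2.96×10⁷) = 74.71 dB
N = −174 + 74.71 + 3.22 = −96.07 dBm
SNR = P_sig − N = −75.4 − (−96.07) = 20.67 dB → 20.7 dB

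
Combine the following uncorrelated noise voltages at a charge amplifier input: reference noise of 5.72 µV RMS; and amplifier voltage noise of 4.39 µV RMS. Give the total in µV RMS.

Uncorrelated sources add in power (mean-square): V_tot = √(ΣV_i²)
V_tot = √[(5.72×10⁻⁶)² + (4.39×10⁻⁶)²] = 7.21×10⁻⁶ V = 7.21 µV

7.21 µV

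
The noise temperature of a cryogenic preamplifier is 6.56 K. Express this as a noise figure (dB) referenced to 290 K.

F = 1 + T_e/T₀ = 1 + 6.56/290 = 1.02262
NF = 10 log₁₀(1.02262) = 0.097 dB

0.097 dB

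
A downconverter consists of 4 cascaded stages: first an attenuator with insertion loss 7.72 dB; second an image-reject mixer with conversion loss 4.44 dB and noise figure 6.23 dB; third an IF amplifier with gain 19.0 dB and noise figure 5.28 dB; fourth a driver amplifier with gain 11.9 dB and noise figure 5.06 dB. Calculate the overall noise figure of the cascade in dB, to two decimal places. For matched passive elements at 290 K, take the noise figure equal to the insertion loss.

18.08 dB

Convert to linear (a loss of L dB is a gain of −L dB): F_i = 10^(NF_i/10), G_i = 10^(G_i,dB/10)
  Stage 1: F_1 = 10^(7.72/10) = 5.916, G_1 = 10^(−7.72/10) = 0.1690
  Stage 2: F_2 = 10^(6.23/10) = 4.198, G_2 = 10^(−4.44/10) = 0.3597
  Stage 3: F_3 = 10^(5.28/10) = 3.373, G_3 = 10^(19.0/10) = 79.43
  Stage 4: F_4 = 10^(5.06/10) = 3.206, G_4 = 10^(11.9/10) = 15.49
Friis cascade:
  F = 5.916 + (4.198 − 1)/0.1690 + (3.373 − 1)/0.06081 + (3.206 − 1)/4.831 = 64.31
NF = 10 log₁₀(64.31) = 18.08 dB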